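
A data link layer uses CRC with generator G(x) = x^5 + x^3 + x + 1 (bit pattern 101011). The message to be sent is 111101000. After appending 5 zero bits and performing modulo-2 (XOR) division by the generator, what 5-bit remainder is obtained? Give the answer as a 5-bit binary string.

10101

Append 5 zeros: 11110100000000. Divide by 101011 (XOR where the leading bit is 1):
  pos 0: 111101 XOR 101011 = 010110
  pos 1: 101100 XOR 101011 = 000111
  pos 4: 111000 XOR 101011 = 010011
  pos 5: 100110 XOR 101011 = 001101
  pos 7: 110100 XOR 101011 = 011111
  pos 8: 111110 XOR 101011 = 010101
Remainder (last 5 bits) = 10101. This is the CRC / FCS.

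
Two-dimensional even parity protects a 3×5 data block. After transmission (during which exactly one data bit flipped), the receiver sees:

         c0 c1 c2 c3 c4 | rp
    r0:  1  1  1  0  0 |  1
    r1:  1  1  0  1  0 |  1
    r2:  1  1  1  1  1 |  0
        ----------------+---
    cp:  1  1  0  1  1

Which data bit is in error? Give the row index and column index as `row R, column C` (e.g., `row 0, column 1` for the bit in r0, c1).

row 2, column 3

Recompute each row's even parity and compare to rp:
  r0: data parity 1, sent rp 1 → ok
  r1: data parity 1, sent rp 1 → ok
  r2: data parity 1, sent rp 0 → mismatch
Recompute each column's even parity and compare to cp:
  c0: data parity 1, sent cp 1 → ok
  c1: data parity 1, sent cp 1 → ok
  c2: data parity 0, sent cp 0 → ok
  c3: data parity 0, sent cp 1 → mismatch
  c4: data parity 1, sent cp 1 → ok
Exactly one row (r2) and one column (c3) fail → the flipped bit is at their intersection.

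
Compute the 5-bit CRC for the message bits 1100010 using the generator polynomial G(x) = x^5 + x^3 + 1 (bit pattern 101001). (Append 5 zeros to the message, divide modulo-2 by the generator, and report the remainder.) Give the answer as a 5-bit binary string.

01110

Append 5 zeros: 110001000000. Divide by 101001 (XOR where the leading bit is 1):
  pos 0: 110001 XOR 101001 = 011000
  pos 1: 110000 XOR 101001 = 011001
  pos 2: 110010 XOR 101001 = 011011
  pos 3: 110110 XOR 101001 = 011111
  pos 4: 111110 XOR 101001 = 010111
  pos 5: 101110 XOR 101001 = 000111
Remainder (last 5 bits) = 01110. This is the CRC / FCS.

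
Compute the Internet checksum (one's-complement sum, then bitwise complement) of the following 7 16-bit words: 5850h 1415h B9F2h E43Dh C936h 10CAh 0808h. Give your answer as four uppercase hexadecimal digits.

1361

One's-complement addition (fold any carry out of bit 15 back into bit 0):
  0x5850 + 0x1415 = 0x06C65
  0x6C65 + 0xB9F2 = 0x12657 → wrap carry → 0x2658
  0x2658 + 0xE43D = 0x10A95 → wrap carry → 0x0A96
  0x0A96 + 0xC936 = 0x0D3CC
  0xD3CC + 0x10CA = 0x0E496
  0xE496 + 0x0808 = 0x0EC9E
One's-complement sum = 0xEC9E.
Checksum = ~0xEC9E & 0xFFFF = 0x1361.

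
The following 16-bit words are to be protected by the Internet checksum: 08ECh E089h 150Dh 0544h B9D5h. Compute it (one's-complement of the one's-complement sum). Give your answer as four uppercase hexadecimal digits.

One's-complement addition (fold any carry out of bit 15 back into bit 0):
  0x08EC + 0xE089 = 0x0E975
  0xE975 + 0x150D = 0x0FE82
  0xFE82 + 0x0544 = 0x103C6 → wrap carry → 0x03C7
  0x03C7 + 0xB9D5 = 0x0BD9C
One's-complement sum = 0xBD9C.
Checksum = ~0xBD9C & 0xFFFF = 0x4263.

4263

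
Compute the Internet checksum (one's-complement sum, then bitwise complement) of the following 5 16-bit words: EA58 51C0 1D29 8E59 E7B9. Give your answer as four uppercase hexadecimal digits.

One's-complement addition (fold any carry out of bit 15 back into bit 0):
  0xEA58 + 0x51C0 = 0x13C18 → wrap carry → 0x3C19
  0x3C19 + 0x1D29 = 0x05942
  0x5942 + 0x8E59 = 0x0E79B
  0xE79B + 0xE7B9 = 0x1CF54 → wrap carry → 0xCF55
One's-complement sum = 0xCF55.
Checksum = ~0xCF55 & 0xFFFF = 0x30AA.

30AA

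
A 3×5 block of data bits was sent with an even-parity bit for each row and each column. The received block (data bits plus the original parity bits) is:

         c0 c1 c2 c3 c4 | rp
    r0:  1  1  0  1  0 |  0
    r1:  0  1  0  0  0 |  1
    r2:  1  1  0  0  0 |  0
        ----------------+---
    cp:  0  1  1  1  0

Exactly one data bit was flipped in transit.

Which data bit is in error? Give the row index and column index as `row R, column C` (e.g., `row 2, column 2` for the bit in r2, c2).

row 0, column 2

Recompute each row's even parity and compare to rp:
  r0: data parity 1, sent rp 0 → mismatch
  r1: data parity 1, sent rp 1 → ok
  r2: data parity 0, sent rp 0 → ok
Recompute each column's even parity and compare to cp:
  c0: data parity 0, sent cp 0 → ok
  c1: data parity 1, sent cp 1 → ok
  c2: data parity 0, sent cp 1 → mismatch
  c3: data parity 1, sent cp 1 → ok
  c4: data parity 0, sent cp 0 → ok
Exactly one row (r0) and one column (c2) fail → the flipped bit is at their intersection.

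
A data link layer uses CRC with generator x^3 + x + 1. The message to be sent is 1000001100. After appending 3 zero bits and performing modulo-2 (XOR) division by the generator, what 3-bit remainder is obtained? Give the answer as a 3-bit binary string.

101

Append 3 zeros: 1000001100000. Divide by 1011 (XOR where the leading bit is 1):
  pos 0: 1000 XOR 1011 = 0011
  pos 2: 1100 XOR 1011 = 0111
  pos 3: 1111 XOR 1011 = 0100
  pos 4: 1001 XOR 1011 = 0010
  pos 6: 1000 XOR 1011 = 0011
  pos 8: 1100 XOR 1011 = 0111
  pos 9: 1110 XOR 1011 = 0101
Remainder (last 3 bits) = 101. This is the CRC / FCS.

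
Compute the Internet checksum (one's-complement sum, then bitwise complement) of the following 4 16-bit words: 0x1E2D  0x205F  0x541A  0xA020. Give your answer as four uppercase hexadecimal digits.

One's-complement addition (fold any carry out of bit 15 back into bit 0):
  0x1E2D + 0x205F = 0x03E8C
  0x3E8C + 0x541A = 0x092A6
  0x92A6 + 0xA020 = 0x132C6 → wrap carry → 0x32C7
One's-complement sum = 0x32C7.
Checksum = ~0x32C7 & 0xFFFF = 0xCD38.

CD38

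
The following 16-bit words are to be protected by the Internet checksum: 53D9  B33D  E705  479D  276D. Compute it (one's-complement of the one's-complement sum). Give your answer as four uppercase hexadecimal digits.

One's-complement addition (fold any carry out of bit 15 back into bit 0):
  0x53D9 + 0xB33D = 0x10716 → wrap carry → 0x0717
  0x0717 + 0xE705 = 0x0EE1C
  0xEE1C + 0x479D = 0x135B9 → wrap carry → 0x35BA
  0x35BA + 0x276D = 0x05D27
One's-complement sum = 0x5D27.
Checksum = ~0x5D27 & 0xFFFF = 0xA2D8.

A2D8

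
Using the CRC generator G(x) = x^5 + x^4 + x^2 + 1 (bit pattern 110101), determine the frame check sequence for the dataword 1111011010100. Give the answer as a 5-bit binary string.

Append 5 zeros: 111101101010000000. Divide by 110101 (XOR where the leading bit is 1):
  pos 0: 111101 XOR 110101 = 001000
  pos 2: 100010 XOR 110101 = 010111
  pos 3: 101111 XOR 110101 = 011010
  pos 4: 110100 XOR 110101 = 000001
  pos 9: 110000 XOR 110101 = 000101
  pos 12: 101000 XOR 110101 = 011101
Remainder (last 5 bits) = 11101. This is the CRC / FCS.

11101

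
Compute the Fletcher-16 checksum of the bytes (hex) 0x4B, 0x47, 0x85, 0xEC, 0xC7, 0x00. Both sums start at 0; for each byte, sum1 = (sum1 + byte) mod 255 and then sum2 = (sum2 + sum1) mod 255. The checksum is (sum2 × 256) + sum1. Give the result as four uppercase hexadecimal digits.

Running sums (mod 255):
  after byte 0 (0x4B): sum1=75, sum2=75
  after byte 1 (0x47): sum1=146, sum2=221
  after byte 2 (0x85): sum1=24, sum2=245
  after byte 3 (0xEC): sum1=5, sum2=250
  after byte 4 (0xC7): sum1=204, sum2=199
  after byte 5 (0x00): sum1=204, sum2=148
Checksum = sum2·256 + sum1 = 148·256 + 204 = 38092 = 0x94CC.

94CC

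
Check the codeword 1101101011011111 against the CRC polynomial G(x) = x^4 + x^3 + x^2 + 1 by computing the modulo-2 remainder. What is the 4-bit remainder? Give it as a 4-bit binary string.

0000

Modulo-2 division of 1101101011011111 by 11101:
  pos 0: 11011 XOR 11101 = 00110
  pos 2: 11001 XOR 11101 = 00100
  pos 4: 10001 XOR 11101 = 01100
  pos 5: 11001 XOR 11101 = 00100
  pos 7: 10001 XOR 11101 = 01100
  pos 8: 11001 XOR 11101 = 00100
  pos 10: 10011 XOR 11101 = 01110
  pos 11: 11101 XOR 11101 = 00000
Remainder = 0000 (zero — the frame passes the CRC check).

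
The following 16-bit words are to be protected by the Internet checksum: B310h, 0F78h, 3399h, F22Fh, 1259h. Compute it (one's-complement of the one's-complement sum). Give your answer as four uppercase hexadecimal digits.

One's-complement addition (fold any carry out of bit 15 back into bit 0):
  0xB310 + 0x0F78 = 0x0C288
  0xC288 + 0x3399 = 0x0F621
  0xF621 + 0xF22F = 0x1E850 → wrap carry → 0xE851
  0xE851 + 0x1259 = 0x0FAAA
One's-complement sum = 0xFAAA.
Checksum = ~0xFAAA & 0xFFFF = 0x0555.

0555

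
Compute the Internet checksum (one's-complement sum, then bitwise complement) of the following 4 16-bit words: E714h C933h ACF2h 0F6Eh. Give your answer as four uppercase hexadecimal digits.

9356

One's-complement addition (fold any carry out of bit 15 back into bit 0):
  0xE714 + 0xC933 = 0x1B047 → wrap carry → 0xB048
  0xB048 + 0xACF2 = 0x15D3A → wrap carry → 0x5D3B
  0x5D3B + 0x0F6E = 0x06CA9
One's-complement sum = 0x6CA9.
Checksum = ~0x6CA9 & 0xFFFF = 0x9356.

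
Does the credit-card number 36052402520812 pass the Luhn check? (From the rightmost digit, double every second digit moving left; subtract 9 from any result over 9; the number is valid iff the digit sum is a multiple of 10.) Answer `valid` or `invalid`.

invalid

From the right, keep odd positions and double even positions (subtract 9 from any doubled value over 9):
  doubled (positions 2,4,...): 2 0 1 0 4 0 6 → sum 13
  kept (positions 1,3,...): 2 8 2 2 4 5 6 → sum 29
Total = 42.
42 mod 10 = 2, so the number is invalid.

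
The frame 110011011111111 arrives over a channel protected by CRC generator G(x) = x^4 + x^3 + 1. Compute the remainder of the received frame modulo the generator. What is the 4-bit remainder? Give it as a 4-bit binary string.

0000

Modulo-2 division of 110011011111111 by 11001:
  pos 0: 11001 XOR 11001 = 00000
  pos 5: 10111 XOR 11001 = 01110
  pos 6: 11101 XOR 11001 = 00100
  pos 8: 10011 XOR 11001 = 01010
  pos 9: 10101 XOR 11001 = 01100
  pos 10: 11001 XOR 11001 = 00000
Remainder = 0000 (zero — the frame passes the CRC check).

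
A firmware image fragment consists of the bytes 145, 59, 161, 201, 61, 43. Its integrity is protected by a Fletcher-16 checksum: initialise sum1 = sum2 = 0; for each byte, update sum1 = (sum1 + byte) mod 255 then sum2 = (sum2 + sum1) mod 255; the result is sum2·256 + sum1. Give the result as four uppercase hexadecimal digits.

1BA0

Running sums (mod 255):
  after byte 0 (145): sum1=145, sum2=145
  after byte 1 (59): sum1=204, sum2=94
  after byte 2 (161): sum1=110, sum2=204
  after byte 3 (201): sum1=56, sum2=5
  after byte 4 (61): sum1=117, sum2=122
  after byte 5 (43): sum1=160, sum2=27
Checksum = sum2·256 + sum1 = 27·256 + 160 = 7072 = 0x1BA0.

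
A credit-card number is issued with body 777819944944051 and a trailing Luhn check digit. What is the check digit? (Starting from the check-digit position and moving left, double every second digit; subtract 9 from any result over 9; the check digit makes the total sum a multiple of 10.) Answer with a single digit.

Partial digits right→left: 1 5 0 4 4 9 4 4 9 9 1 8 7 7 7
Double every second digit counting from the check-digit position (so the 1st, 3rd, 5th, ... of the partial from the right).
  doubled (with −9 where >9): 2 0 8 8 9 2 5 5 → sum 39
  kept as-is: 5 4 9 4 9 8 7 → sum 46
Total = 39 + 46 = 85.
Check digit = (10 − (85 mod 10)) mod 10 = 5.

5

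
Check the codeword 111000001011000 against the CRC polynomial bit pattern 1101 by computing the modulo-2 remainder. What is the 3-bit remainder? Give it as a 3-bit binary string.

000

Modulo-2 division of 111000001011000 by 1101:
  pos 0: 1110 XOR 1101 = 0011
  pos 2: 1100 XOR 1101 = 0001
  pos 5: 1001 XOR 1101 = 0100
  pos 6: 1000 XOR 1101 = 0101
  pos 7: 1011 XOR 1101 = 0110
  pos 8: 1101 XOR 1101 = 0000
Remainder = 000 (zero — the frame passes the CRC check).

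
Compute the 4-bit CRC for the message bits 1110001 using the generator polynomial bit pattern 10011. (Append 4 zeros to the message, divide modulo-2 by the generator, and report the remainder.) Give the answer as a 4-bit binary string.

1011

Append 4 zeros: 11100010000. Divide by 10011 (XOR where the leading bit is 1):
  pos 0: 11100 XOR 10011 = 01111
  pos 1: 11110 XOR 10011 = 01101
  pos 2: 11011 XOR 10011 = 01000
  pos 3: 10000 XOR 10011 = 00011
  pos 6: 11000 XOR 10011 = 01011
Remainder (last 4 bits) = 1011. This is the CRC / FCS.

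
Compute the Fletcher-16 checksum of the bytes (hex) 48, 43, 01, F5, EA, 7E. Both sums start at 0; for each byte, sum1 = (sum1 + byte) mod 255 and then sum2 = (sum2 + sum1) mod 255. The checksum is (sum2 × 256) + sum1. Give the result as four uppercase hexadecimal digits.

3CEB

Running sums (mod 255):
  after byte 0 (48): sum1=72, sum2=72
  after byte 1 (43): sum1=139, sum2=211
  after byte 2 (01): sum1=140, sum2=96
  after byte 3 (F5): sum1=130, sum2=226
  after byte 4 (EA): sum1=109, sum2=80
  after byte 5 (7E): sum1=235, sum2=60
Checksum = sum2·256 + sum1 = 60·256 + 235 = 15595 = 0x3CEB.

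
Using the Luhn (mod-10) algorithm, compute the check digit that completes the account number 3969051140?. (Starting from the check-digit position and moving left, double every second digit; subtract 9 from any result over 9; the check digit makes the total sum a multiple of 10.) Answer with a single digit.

5

Partial digits right→left: 0 4 1 1 5 0 9 6 9 3
Double every second digit counting from the check-digit position (so the 1st, 3rd, 5th, ... of the partial from the right).
  doubled (with −9 where >9): 0 2 1 9 9 → sum 21
  kept as-is: 4 1 0 6 3 → sum 14
Total = 21 + 14 = 35.
Check digit = (10 − (35 mod 10)) mod 10 = 5.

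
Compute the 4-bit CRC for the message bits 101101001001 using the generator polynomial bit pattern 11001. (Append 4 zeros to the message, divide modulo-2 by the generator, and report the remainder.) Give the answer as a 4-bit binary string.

0000

Append 4 zeros: 1011010010010000. Divide by 11001 (XOR where the leading bit is 1):
  pos 0: 10110 XOR 11001 = 01111
  pos 1: 11111 XOR 11001 = 00110
  pos 3: 11000 XOR 11001 = 00001
  pos 7: 11001 XOR 11001 = 00000
Remainder (last 4 bits) = 0000. This is the CRC / FCS.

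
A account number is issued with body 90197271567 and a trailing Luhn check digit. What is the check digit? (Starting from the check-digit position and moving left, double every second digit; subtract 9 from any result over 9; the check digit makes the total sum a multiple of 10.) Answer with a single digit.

Partial digits right→left: 7 6 5 1 7 2 7 9 1 0 9
Double every second digit counting from the check-digit position (so the 1st, 3rd, 5th, ... of the partial from the right).
  doubled (with −9 where >9): 5 1 5 5 2 9 → sum 27
  kept as-is: 6 1 2 9 0 → sum 18
Total = 27 + 18 = 45.
Check digit = (10 − (45 mod 10)) mod 10 = 5.

5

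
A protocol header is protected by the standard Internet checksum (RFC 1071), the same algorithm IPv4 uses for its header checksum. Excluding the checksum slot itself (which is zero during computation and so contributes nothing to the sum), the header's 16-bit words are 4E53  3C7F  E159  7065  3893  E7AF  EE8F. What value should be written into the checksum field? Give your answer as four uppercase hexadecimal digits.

One's-complement addition (fold any carry out of bit 15 back into bit 0):
  0x4E53 + 0x3C7F = 0x08AD2
  0x8AD2 + 0xE159 = 0x16C2B → wrap carry → 0x6C2C
  0x6C2C + 0x7065 = 0x0DC91
  0xDC91 + 0x3893 = 0x11524 → wrap carry → 0x1525
  0x1525 + 0xE7AF = 0x0FCD4
  0xFCD4 + 0xEE8F = 0x1EB63 → wrap carry → 0xEB64
One's-complement sum = 0xEB64.
Checksum = ~0xEB64 & 0xFFFF = 0x149B.

149B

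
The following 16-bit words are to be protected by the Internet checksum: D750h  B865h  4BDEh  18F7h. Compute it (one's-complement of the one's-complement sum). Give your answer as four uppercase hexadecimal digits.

One's-complement addition (fold any carry out of bit 15 back into bit 0):
  0xD750 + 0xB865 = 0x18FB5 → wrap carry → 0x8FB6
  0x8FB6 + 0x4BDE = 0x0DB94
  0xDB94 + 0x18F7 = 0x0F48B
One's-complement sum = 0xF48B.
Checksum = ~0xF48B & 0xFFFF = 0x0B74.

0B74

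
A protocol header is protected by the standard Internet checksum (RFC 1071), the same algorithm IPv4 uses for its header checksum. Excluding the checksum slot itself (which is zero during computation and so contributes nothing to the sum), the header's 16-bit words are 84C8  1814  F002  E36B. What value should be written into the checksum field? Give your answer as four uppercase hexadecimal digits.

8FB4

One's-complement addition (fold any carry out of bit 15 back into bit 0):
  0x84C8 + 0x1814 = 0x09CDC
  0x9CDC + 0xF002 = 0x18CDE → wrap carry → 0x8CDF
  0x8CDF + 0xE36B = 0x1704A → wrap carry → 0x704B
One's-complement sum = 0x704B.
Checksum = ~0x704B & 0xFFFF = 0x8FB4.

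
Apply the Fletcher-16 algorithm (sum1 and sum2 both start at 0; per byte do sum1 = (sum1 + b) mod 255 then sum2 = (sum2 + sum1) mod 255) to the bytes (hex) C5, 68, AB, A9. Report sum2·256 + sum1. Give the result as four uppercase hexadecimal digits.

5183

Running sums (mod 255):
  after byte 0 (C5): sum1=197, sum2=197
  after byte 1 (68): sum1=46, sum2=243
  after byte 2 (AB): sum1=217, sum2=205
  after byte 3 (A9): sum1=131, sum2=81
Checksum = sum2·256 + sum1 = 81·256 + 131 = 20867 = 0x5183.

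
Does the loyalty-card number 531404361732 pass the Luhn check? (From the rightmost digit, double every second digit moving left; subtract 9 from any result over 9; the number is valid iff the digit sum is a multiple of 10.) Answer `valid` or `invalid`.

From the right, keep odd positions and double even positions (subtract 9 from any doubled value over 9):
  doubled (positions 2,4,...): 6 2 6 0 2 1 → sum 17
  kept (positions 1,3,...): 2 7 6 4 4 3 → sum 26
Total = 43.
43 mod 10 = 3, so the number is invalid.

invalid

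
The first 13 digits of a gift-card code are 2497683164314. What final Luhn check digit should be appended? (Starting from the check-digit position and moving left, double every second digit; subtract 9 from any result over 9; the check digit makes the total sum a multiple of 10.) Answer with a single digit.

Partial digits right→left: 4 1 3 4 6 1 3 8 6 7 9 4 2
Double every second digit counting from the check-digit position (so the 1st, 3rd, 5th, ... of the partial from the right).
  doubled (with −9 where >9): 8 6 3 6 3 9 4 → sum 39
  kept as-is: 1 4 1 8 7 4 → sum 25
Total = 39 + 25 = 64.
Check digit = (10 − (64 mod 10)) mod 10 = 6.

6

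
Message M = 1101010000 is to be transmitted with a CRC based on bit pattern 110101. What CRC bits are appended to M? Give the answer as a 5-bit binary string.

Append 5 zeros: 110101000000000. Divide by 110101 (XOR where the leading bit is 1):
  pos 0: 110101 XOR 110101 = 000000
Remainder (last 5 bits) = 00000. This is the CRC / FCS.

00000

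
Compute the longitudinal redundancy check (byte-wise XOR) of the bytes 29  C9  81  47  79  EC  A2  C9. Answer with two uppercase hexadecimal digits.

XOR the bytes together:
  start with 0x29
  0x29 ⊕ 0xC9 = 0xE0
  0xE0 ⊕ 0x81 = 0x61
  0x61 ⊕ 0x47 = 0x26
  0x26 ⊕ 0x79 = 0x5F
  0x5F ⊕ 0xEC = 0xB3
  0xB3 ⊕ 0xA2 = 0x11
  0x11 ⊕ 0xC9 = 0xD8

D8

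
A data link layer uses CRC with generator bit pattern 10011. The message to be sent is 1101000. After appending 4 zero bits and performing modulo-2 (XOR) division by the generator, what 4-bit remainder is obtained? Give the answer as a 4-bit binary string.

0110

Append 4 zeros: 11010000000. Divide by 10011 (XOR where the leading bit is 1):
  pos 0: 11010 XOR 10011 = 01001
  pos 1: 10010 XOR 10011 = 00001
  pos 5: 10000 XOR 10011 = 00011
Remainder (last 4 bits) = 0110. This is the CRC / FCS.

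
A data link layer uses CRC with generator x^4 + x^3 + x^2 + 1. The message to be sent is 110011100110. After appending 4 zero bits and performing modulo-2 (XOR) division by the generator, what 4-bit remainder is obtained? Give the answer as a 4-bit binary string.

Append 4 zeros: 1100111001100000. Divide by 11101 (XOR where the leading bit is 1):
  pos 0: 11001 XOR 11101 = 00100
  pos 2: 10011 XOR 11101 = 01110
  pos 3: 11100 XOR 11101 = 00001
  pos 7: 10110 XOR 11101 = 01011
  pos 8: 10110 XOR 11101 = 01011
  pos 9: 10110 XOR 11101 = 01011
  pos 10: 10110 XOR 11101 = 01011
  pos 11: 10110 XOR 11101 = 01011
Remainder (last 4 bits) = 1011. This is the CRC / FCS.

1011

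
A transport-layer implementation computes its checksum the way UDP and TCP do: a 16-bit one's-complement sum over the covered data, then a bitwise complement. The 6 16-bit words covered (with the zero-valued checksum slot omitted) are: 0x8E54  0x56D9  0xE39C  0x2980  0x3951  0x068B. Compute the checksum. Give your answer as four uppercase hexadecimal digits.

One's-complement addition (fold any carry out of bit 15 back into bit 0):
  0x8E54 + 0x56D9 = 0x0E52D
  0xE52D + 0xE39C = 0x1C8C9 → wrap carry → 0xC8CA
  0xC8CA + 0x2980 = 0x0F24A
  0xF24A + 0x3951 = 0x12B9B → wrap carry → 0x2B9C
  0x2B9C + 0x068B = 0x03227
One's-complement sum = 0x3227.
Checksum = ~0x3227 & 0xFFFF = 0xCDD8.

CDD8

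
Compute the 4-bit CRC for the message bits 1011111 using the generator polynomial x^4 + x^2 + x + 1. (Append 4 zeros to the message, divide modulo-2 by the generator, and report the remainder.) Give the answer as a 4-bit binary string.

1001

Append 4 zeros: 10111110000. Divide by 10111 (XOR where the leading bit is 1):
  pos 0: 10111 XOR 10111 = 00000
  pos 5: 11000 XOR 10111 = 01111
  pos 6: 11110 XOR 10111 = 01001
Remainder (last 4 bits) = 1001. This is the CRC / FCS.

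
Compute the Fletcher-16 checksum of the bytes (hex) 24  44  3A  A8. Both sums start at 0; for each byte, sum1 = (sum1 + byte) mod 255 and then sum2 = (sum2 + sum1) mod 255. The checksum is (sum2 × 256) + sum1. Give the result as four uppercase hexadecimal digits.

7A4B

Running sums (mod 255):
  after byte 0 (24): sum1=36, sum2=36
  after byte 1 (44): sum1=104, sum2=140
  after byte 2 (3A): sum1=162, sum2=47
  after byte 3 (A8): sum1=75, sum2=122
Checksum = sum2·256 + sum1 = 122·256 + 75 = 31307 = 0x7A4B.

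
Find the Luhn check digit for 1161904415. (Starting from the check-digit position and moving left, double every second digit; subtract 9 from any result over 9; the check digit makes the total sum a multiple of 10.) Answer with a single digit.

6

Partial digits right→left: 5 1 4 4 0 9 1 6 1 1
Double every second digit counting from the check-digit position (so the 1st, 3rd, 5th, ... of the partial from the right).
  doubled (with −9 where >9): 1 8 0 2 2 → sum 13
  kept as-is: 1 4 9 6 1 → sum 21
Total = 13 + 21 = 34.
Check digit = (10 − (34 mod 10)) mod 10 = 6.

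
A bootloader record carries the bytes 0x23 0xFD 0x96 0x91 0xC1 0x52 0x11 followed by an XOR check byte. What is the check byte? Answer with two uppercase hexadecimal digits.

5B

XOR the bytes together:
  start with 0x23
  0x23 ⊕ 0xFD = 0xDE
  0xDE ⊕ 0x96 = 0x48
  0x48 ⊕ 0x91 = 0xD9
  0xD9 ⊕ 0xC1 = 0x18
  0x18 ⊕ 0x52 = 0x4A
  0x4A ⊕ 0x11 = 0x5B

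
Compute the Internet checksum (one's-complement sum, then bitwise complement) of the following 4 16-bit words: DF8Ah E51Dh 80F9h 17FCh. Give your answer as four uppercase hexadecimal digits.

A261

One's-complement addition (fold any carry out of bit 15 back into bit 0):
  0xDF8A + 0xE51D = 0x1C4A7 → wrap carry → 0xC4A8
  0xC4A8 + 0x80F9 = 0x145A1 → wrap carry → 0x45A2
  0x45A2 + 0x17FC = 0x05D9E
One's-complement sum = 0x5D9E.
Checksum = ~0x5D9E & 0xFFFF = 0xA261.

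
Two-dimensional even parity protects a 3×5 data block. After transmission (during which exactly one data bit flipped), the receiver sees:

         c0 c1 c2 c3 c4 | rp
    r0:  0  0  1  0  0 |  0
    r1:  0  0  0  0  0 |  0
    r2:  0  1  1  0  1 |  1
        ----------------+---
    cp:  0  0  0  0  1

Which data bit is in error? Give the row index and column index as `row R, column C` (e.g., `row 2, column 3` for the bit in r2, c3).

Recompute each row's even parity and compare to rp:
  r0: data parity 1, sent rp 0 → mismatch
  r1: data parity 0, sent rp 0 → ok
  r2: data parity 1, sent rp 1 → ok
Recompute each column's even parity and compare to cp:
  c0: data parity 0, sent cp 0 → ok
  c1: data parity 1, sent cp 0 → mismatch
  c2: data parity 0, sent cp 0 → ok
  c3: data parity 0, sent cp 0 → ok
  c4: data parity 1, sent cp 1 → ok
Exactly one row (r0) and one column (c1) fail → the flipped bit is at their intersection.

row 0, column 1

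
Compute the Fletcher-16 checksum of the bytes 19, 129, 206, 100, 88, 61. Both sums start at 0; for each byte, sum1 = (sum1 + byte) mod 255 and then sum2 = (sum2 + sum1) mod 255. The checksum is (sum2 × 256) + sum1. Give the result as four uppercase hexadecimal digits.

505D

Running sums (mod 255):
  after byte 0 (19): sum1=19, sum2=19
  after byte 1 (129): sum1=148, sum2=167
  after byte 2 (206): sum1=99, sum2=11
  after byte 3 (100): sum1=199, sum2=210
  after byte 4 (88): sum1=32, sum2=242
  after byte 5 (61): sum1=93, sum2=80
Checksum = sum2·256 + sum1 = 80·256 + 93 = 20573 = 0x505D.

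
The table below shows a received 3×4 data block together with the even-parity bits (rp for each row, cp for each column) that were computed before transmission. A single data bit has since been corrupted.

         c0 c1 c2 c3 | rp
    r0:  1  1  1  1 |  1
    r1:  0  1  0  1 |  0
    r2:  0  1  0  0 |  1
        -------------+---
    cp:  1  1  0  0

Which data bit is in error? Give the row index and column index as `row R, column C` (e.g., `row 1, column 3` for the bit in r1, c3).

Recompute each row's even parity and compare to rp:
  r0: data parity 0, sent rp 1 → mismatch
  r1: data parity 0, sent rp 0 → ok
  r2: data parity 1, sent rp 1 → ok
Recompute each column's even parity and compare to cp:
  c0: data parity 1, sent cp 1 → ok
  c1: data parity 1, sent cp 1 → ok
  c2: data parity 1, sent cp 0 → mismatch
  c3: data parity 0, sent cp 0 → ok
Exactly one row (r0) and one column (c2) fail → the flipped bit is at their intersection.

row 0, column 2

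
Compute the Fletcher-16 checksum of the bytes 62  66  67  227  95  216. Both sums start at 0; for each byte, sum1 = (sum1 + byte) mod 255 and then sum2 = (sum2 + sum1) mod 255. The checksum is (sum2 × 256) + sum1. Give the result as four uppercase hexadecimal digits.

11DF

Running sums (mod 255):
  after byte 0 (62): sum1=62, sum2=62
  after byte 1 (66): sum1=128, sum2=190
  after byte 2 (67): sum1=195, sum2=130
  after byte 3 (227): sum1=167, sum2=42
  after byte 4 (95): sum1=7, sum2=49
  after byte 5 (216): sum1=223, sum2=17
Checksum = sum2·256 + sum1 = 17·256 + 223 = 4575 = 0x11DF.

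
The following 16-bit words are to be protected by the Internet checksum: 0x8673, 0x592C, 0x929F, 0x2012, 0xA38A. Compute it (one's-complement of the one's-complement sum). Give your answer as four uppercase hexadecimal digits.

CA23

One's-complement addition (fold any carry out of bit 15 back into bit 0):
  0x8673 + 0x592C = 0x0DF9F
  0xDF9F + 0x929F = 0x1723E → wrap carry → 0x723F
  0x723F + 0x2012 = 0x09251
  0x9251 + 0xA38A = 0x135DB → wrap carry → 0x35DC
One's-complement sum = 0x35DC.
Checksum = ~0x35DC & 0xFFFF = 0xCA23.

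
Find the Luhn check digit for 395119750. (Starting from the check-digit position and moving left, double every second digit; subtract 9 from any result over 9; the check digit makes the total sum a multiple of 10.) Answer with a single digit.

Partial digits right→left: 0 5 7 9 1 1 5 9 3
Double every second digit counting from the check-digit position (so the 1st, 3rd, 5th, ... of the partial from the right).
  doubled (with −9 where >9): 0 5 2 1 6 → sum 14
  kept as-is: 5 9 1 9 → sum 24
Total = 14 + 24 = 38.
Check digit = (10 − (38 mod 10)) mod 10 = 2.

2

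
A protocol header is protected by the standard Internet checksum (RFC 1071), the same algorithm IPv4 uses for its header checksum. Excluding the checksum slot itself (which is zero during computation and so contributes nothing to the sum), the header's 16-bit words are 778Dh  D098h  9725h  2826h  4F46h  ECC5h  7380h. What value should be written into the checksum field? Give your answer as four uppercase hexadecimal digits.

One's-complement addition (fold any carry out of bit 15 back into bit 0):
  0x778D + 0xD098 = 0x14825 → wrap carry → 0x4826
  0x4826 + 0x9725 = 0x0DF4B
  0xDF4B + 0x2826 = 0x10771 → wrap carry → 0x0772
  0x0772 + 0x4F46 = 0x056B8
  0x56B8 + 0xECC5 = 0x1437D → wrap carry → 0x437E
  0x437E + 0x7380 = 0x0B6FE
One's-complement sum = 0xB6FE.
Checksum = ~0xB6FE & 0xFFFF = 0x4901.

4901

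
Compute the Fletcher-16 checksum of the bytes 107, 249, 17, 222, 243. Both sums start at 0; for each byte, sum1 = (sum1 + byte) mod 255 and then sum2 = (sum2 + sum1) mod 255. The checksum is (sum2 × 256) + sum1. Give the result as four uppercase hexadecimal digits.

Running sums (mod 255):
  after byte 0 (107): sum1=107, sum2=107
  after byte 1 (249): sum1=101, sum2=208
  after byte 2 (17): sum1=118, sum2=71
  after byte 3 (222): sum1=85, sum2=156
  after byte 4 (243): sum1=73, sum2=229
Checksum = sum2·256 + sum1 = 229·256 + 73 = 58697 = 0xE549.

E549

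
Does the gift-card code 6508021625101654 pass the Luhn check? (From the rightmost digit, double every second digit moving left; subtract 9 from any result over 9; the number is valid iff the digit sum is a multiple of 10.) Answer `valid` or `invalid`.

valid

From the right, keep odd positions and double even positions (subtract 9 from any doubled value over 9):
  doubled (positions 2,4,...): 1 2 2 4 2 0 0 3 → sum 14
  kept (positions 1,3,...): 4 6 0 5 6 2 8 5 → sum 36
Total = 50.
50 mod 10 = 0, so the number is valid.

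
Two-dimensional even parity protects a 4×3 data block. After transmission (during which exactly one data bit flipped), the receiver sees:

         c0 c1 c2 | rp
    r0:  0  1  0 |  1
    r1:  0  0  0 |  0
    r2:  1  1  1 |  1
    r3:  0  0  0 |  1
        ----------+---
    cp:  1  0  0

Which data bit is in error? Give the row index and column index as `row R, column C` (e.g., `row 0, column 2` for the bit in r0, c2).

row 3, column 2

Recompute each row's even parity and compare to rp:
  r0: data parity 1, sent rp 1 → ok
  r1: data parity 0, sent rp 0 → ok
  r2: data parity 1, sent rp 1 → ok
  r3: data parity 0, sent rp 1 → mismatch
Recompute each column's even parity and compare to cp:
  c0: data parity 1, sent cp 1 → ok
  c1: data parity 0, sent cp 0 → ok
  c2: data parity 1, sent cp 0 → mismatch
Exactly one row (r3) and one column (c2) fail → the flipped bit is at their intersection.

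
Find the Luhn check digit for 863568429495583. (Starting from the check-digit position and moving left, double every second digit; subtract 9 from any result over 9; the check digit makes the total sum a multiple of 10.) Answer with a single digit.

Partial digits right→left: 3 8 5 5 9 4 9 2 4 8 6 5 3 6 8
Double every second digit counting from the check-digit position (so the 1st, 3rd, 5th, ... of the partial from the right).
  doubled (with −9 where >9): 6 1 9 9 8 3 6 7 → sum 49
  kept as-is: 8 5 4 2 8 5 6 → sum 38
Total = 49 + 38 = 87.
Check digit = (10 − (87 mod 10)) mod 10 = 3.

3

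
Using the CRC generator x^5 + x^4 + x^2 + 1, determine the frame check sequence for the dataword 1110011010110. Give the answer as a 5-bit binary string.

Append 5 zeros: 111001101011000000. Divide by 110101 (XOR where the leading bit is 1):
  pos 0: 111001 XOR 110101 = 001100
  pos 2: 110010 XOR 110101 = 000111
  pos 5: 111101 XOR 110101 = 001000
  pos 7: 100010 XOR 110101 = 010111
  pos 8: 101110 XOR 110101 = 011011
  pos 9: 110110 XOR 110101 = 000011
Remainder (last 5 bits) = 11000. This is the CRC / FCS.

11000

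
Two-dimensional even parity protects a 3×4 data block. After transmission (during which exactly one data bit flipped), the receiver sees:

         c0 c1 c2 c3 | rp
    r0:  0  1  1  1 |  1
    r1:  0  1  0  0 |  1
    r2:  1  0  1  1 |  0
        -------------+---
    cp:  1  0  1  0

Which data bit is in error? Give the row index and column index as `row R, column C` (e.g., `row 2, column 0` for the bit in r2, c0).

row 2, column 2

Recompute each row's even parity and compare to rp:
  r0: data parity 1, sent rp 1 → ok
  r1: data parity 1, sent rp 1 → ok
  r2: data parity 1, sent rp 0 → mismatch
Recompute each column's even parity and compare to cp:
  c0: data parity 1, sent cp 1 → ok
  c1: data parity 0, sent cp 0 → ok
  c2: data parity 0, sent cp 1 → mismatch
  c3: data parity 0, sent cp 0 → ok
Exactly one row (r2) and one column (c2) fail → the flipped bit is at their intersection.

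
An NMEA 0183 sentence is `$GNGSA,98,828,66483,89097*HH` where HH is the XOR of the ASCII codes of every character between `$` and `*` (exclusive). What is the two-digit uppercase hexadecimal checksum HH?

XOR the ASCII codes of the payload characters:
  'G' = 0x47 → acc = 0x47
  'N' = 0x4E → acc = 0x09
  'G' = 0x47 → acc = 0x4E
  'S' = 0x53 → acc = 0x1D
  'A' = 0x41 → acc = 0x5C
  ',' = 0x2C → acc = 0x70
  '9' = 0x39 → acc = 0x49
  '8' = 0x38 → acc = 0x71
  ',' = 0x2C → acc = 0x5D
  '8' = 0x38 → acc = 0x65
  '2' = 0x32 → acc = 0x57
  '8' = 0x38 → acc = 0x6F
  ',' = 0x2C → acc = 0x43
  '6' = 0x36 → acc = 0x75
  '6' = 0x36 → acc = 0x43
  '4' = 0x34 → acc = 0x77
  '8' = 0x38 → acc = 0x4F
  '3' = 0x33 → acc = 0x7C
  ',' = 0x2C → acc = 0x50
  '8' = 0x38 → acc = 0x68
  '9' = 0x39 → acc = 0x51
  '0' = 0x30 → acc = 0x61
  '9' = 0x39 → acc = 0x58
  '7' = 0x37 → acc = 0x6F
Checksum = 0x6F.

6F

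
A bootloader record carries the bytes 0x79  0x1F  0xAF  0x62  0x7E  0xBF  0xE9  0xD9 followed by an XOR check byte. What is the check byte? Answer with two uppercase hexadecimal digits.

5A

XOR the bytes together:
  start with 0x79
  0x79 ⊕ 0x1F = 0x66
  0x66 ⊕ 0xAF = 0xC9
  0xC9 ⊕ 0x62 = 0xAB
  0xAB ⊕ 0x7E = 0xD5
  0xD5 ⊕ 0xBF = 0x6A
  0x6A ⊕ 0xE9 = 0x83
  0x83 ⊕ 0xD9 = 0x5A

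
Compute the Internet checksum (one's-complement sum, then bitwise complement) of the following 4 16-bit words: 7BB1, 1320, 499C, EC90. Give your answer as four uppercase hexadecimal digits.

One's-complement addition (fold any carry out of bit 15 back into bit 0):
  0x7BB1 + 0x1320 = 0x08ED1
  0x8ED1 + 0x499C = 0x0D86D
  0xD86D + 0xEC90 = 0x1C4FD → wrap carry → 0xC4FE
One's-complement sum = 0xC4FE.
Checksum = ~0xC4FE & 0xFFFF = 0x3B01.

3B01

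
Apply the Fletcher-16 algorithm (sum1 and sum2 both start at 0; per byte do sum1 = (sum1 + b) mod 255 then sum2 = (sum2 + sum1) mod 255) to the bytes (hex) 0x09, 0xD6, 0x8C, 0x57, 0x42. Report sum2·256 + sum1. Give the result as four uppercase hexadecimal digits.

Running sums (mod 255):
  after byte 0 (0x09): sum1=9, sum2=9
  after byte 1 (0xD6): sum1=223, sum2=232
  after byte 2 (0x8C): sum1=108, sum2=85
  after byte 3 (0x57): sum1=195, sum2=25
  after byte 4 (0x42): sum1=6, sum2=31
Checksum = sum2·256 + sum1 = 31·256 + 6 = 7942 = 0x1F06.

1F06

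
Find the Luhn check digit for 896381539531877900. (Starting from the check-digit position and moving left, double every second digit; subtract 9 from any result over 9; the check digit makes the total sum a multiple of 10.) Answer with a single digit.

Partial digits right→left: 0 0 9 7 7 8 1 3 5 9 3 5 1 8 3 6 9 8
Double every second digit counting from the check-digit position (so the 1st, 3rd, 5th, ... of the partial from the right).
  doubled (with −9 where >9): 0 9 5 2 1 6 2 6 9 → sum 40
  kept as-is: 0 7 8 3 9 5 8 6 8 → sum 54
Total = 40 + 54 = 94.
Check digit = (10 − (94 mod 10)) mod 10 = 6.

6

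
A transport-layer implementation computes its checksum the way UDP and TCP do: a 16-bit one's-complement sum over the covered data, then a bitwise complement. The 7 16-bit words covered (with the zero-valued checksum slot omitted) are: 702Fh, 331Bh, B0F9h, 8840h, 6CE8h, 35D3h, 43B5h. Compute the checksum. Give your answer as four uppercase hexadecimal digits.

3D0A

One's-complement addition (fold any carry out of bit 15 back into bit 0):
  0x702F + 0x331B = 0x0A34A
  0xA34A + 0xB0F9 = 0x15443 → wrap carry → 0x5444
  0x5444 + 0x8840 = 0x0DC84
  0xDC84 + 0x6CE8 = 0x1496C → wrap carry → 0x496D
  0x496D + 0x35D3 = 0x07F40
  0x7F40 + 0x43B5 = 0x0C2F5
One's-complement sum = 0xC2F5.
Checksum = ~0xC2F5 & 0xFFFF = 0x3D0A.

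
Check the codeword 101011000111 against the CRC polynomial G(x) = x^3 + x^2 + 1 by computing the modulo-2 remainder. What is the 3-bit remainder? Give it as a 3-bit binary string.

011

Modulo-2 division of 101011000111 by 1101:
  pos 0: 1010 XOR 1101 = 0111
  pos 1: 1111 XOR 1101 = 0010
  pos 3: 1010 XOR 1101 = 0111
  pos 4: 1110 XOR 1101 = 0011
  pos 6: 1101 XOR 1101 = 0000
Remainder = 011 (nonzero — an error is detected).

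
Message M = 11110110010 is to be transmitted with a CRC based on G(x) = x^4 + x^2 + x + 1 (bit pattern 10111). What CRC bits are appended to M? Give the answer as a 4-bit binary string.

1011

Append 4 zeros: 111101100100000. Divide by 10111 (XOR where the leading bit is 1):
  pos 0: 11110 XOR 10111 = 01001
  pos 1: 10011 XOR 10111 = 00100
  pos 3: 10010 XOR 10111 = 00101
  pos 5: 10101 XOR 10111 = 00010
  pos 8: 10000 XOR 10111 = 00111
  pos 10: 11100 XOR 10111 = 01011
Remainder (last 4 bits) = 1011. This is the CRC / FCS.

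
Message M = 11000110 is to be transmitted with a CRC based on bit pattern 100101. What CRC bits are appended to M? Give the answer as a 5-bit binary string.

10111

Append 5 zeros: 1100011000000. Divide by 100101 (XOR where the leading bit is 1):
  pos 0: 110001 XOR 100101 = 010100
  pos 1: 101001 XOR 100101 = 001100
  pos 3: 110000 XOR 100101 = 010101
  pos 4: 101010 XOR 100101 = 001111
  pos 6: 111100 XOR 100101 = 011001
  pos 7: 110010 XOR 100101 = 010111
Remainder (last 5 bits) = 10111. This is the CRC / FCS.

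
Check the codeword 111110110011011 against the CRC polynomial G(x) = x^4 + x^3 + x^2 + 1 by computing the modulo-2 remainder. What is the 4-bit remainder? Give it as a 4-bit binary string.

Modulo-2 division of 111110110011011 by 11101:
  pos 0: 11111 XOR 11101 = 00010
  pos 3: 10011 XOR 11101 = 01110
  pos 4: 11100 XOR 11101 = 00001
  pos 8: 10110 XOR 11101 = 01011
  pos 9: 10111 XOR 11101 = 01010
  pos 10: 10101 XOR 11101 = 01000
Remainder = 1000 (nonzero — an error is detected).

1000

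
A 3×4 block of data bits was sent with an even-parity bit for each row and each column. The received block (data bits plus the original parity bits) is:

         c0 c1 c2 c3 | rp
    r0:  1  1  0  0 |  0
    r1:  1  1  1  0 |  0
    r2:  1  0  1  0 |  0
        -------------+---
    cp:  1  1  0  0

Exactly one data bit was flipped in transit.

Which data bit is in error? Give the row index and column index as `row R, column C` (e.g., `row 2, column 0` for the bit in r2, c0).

row 1, column 1

Recompute each row's even parity and compare to rp:
  r0: data parity 0, sent rp 0 → ok
  r1: data parity 1, sent rp 0 → mismatch
  r2: data parity 0, sent rp 0 → ok
Recompute each column's even parity and compare to cp:
  c0: data parity 1, sent cp 1 → ok
  c1: data parity 0, sent cp 1 → mismatch
  c2: data parity 0, sent cp 0 → ok
  c3: data parity 0, sent cp 0 → ok
Exactly one row (r1) and one column (c1) fail → the flipped bit is at their intersection.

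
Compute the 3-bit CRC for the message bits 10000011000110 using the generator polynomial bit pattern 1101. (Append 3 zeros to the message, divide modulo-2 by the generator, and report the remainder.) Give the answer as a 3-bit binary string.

Append 3 zeros: 10000011000110000. Divide by 1101 (XOR where the leading bit is 1):
  pos 0: 1000 XOR 1101 = 0101
  pos 1: 1010 XOR 1101 = 0111
  pos 2: 1110 XOR 1101 = 0011
  pos 4: 1111 XOR 1101 = 0010
  pos 6: 1000 XOR 1101 = 0101
  pos 7: 1010 XOR 1101 = 0111
  pos 8: 1111 XOR 1101 = 0010
  pos 10: 1010 XOR 1101 = 0111
  pos 11: 1110 XOR 1101 = 0011
  pos 13: 1100 XOR 1101 = 0001
Remainder (last 3 bits) = 001. This is the CRC / FCS.

001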